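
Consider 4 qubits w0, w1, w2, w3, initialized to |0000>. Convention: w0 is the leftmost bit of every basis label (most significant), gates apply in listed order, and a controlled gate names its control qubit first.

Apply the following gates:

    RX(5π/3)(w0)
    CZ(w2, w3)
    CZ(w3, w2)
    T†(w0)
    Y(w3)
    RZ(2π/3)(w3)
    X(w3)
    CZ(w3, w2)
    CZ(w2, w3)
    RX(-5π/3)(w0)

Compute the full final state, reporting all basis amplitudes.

The final amplitudes are exp(7*I*pi/12)/4 + 3*exp(5*I*pi/6)/4 on |0000>, sqrt(3)*(-exp(I*pi/12) + exp(I*pi/3))/4 on |1000>, and 0 on every other basis state.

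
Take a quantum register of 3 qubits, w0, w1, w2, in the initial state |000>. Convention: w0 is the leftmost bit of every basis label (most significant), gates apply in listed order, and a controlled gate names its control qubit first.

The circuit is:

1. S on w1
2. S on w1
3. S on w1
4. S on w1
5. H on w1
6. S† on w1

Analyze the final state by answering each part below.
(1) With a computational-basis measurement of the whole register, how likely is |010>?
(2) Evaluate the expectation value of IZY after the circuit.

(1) The probability of measuring |010> is 1/2. Key observation: gates 1-4 undo each other exactly, leaving only the rest of the circuit to track.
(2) In the final state, IZY has expectation 0.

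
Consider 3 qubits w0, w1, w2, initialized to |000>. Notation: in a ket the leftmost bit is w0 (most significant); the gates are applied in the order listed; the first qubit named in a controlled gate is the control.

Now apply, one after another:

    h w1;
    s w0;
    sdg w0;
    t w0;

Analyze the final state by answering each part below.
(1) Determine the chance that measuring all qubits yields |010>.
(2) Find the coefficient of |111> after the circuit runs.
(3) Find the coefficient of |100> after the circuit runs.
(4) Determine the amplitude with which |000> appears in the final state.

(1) A full measurement returns |010> with probability 1/2. Key observation: steps 2-3 multiply out to the identity, so the circuit reduces to the remaining gates.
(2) The amplitude on |111> is 0.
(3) The final state's coefficient on |100> equals 0.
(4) The final state's coefficient on |000> equals sqrt(2)/2.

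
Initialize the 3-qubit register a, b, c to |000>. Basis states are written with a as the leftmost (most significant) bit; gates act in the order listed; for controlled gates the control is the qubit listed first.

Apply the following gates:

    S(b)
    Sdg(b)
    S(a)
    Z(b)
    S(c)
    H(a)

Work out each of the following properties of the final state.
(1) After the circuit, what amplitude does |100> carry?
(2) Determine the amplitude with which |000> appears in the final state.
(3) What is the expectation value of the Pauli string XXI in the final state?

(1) The amplitude on |100> is sqrt(2)/2.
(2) |000> carries amplitude sqrt(2)/2 in the final state.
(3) The observable XXI averages to 0.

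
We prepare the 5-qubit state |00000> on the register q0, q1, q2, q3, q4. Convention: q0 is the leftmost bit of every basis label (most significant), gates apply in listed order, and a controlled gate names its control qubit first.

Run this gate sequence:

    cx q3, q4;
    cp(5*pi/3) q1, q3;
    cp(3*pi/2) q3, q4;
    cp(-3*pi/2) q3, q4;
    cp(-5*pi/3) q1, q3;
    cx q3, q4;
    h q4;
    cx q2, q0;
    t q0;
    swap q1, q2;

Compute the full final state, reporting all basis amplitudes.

The resulting statevector has amplitude sqrt(2)/2 on |00000>, sqrt(2)/2 on |00001>, and 0 on every other basis state. Key observation: the block from step 1 through step 6 cancels to the identity and can be dropped.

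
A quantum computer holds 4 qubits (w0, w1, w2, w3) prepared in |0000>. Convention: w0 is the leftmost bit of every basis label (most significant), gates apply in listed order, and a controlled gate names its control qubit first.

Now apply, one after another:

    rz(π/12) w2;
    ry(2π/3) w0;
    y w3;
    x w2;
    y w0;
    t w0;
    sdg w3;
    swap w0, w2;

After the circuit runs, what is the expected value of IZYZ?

In the final state, IZYZ has expectation sqrt(6)/4.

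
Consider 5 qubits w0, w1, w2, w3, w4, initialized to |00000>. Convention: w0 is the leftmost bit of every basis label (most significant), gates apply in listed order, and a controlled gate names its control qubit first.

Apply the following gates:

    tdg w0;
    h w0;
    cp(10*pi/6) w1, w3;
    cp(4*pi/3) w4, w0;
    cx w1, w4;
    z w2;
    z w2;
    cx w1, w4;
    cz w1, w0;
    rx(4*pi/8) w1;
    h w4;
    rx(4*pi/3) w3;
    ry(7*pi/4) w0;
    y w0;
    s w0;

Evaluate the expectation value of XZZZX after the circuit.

The observable XZZZX averages to 0. Key observation: steps 5-8 multiply out to the identity, so the circuit reduces to the remaining gates.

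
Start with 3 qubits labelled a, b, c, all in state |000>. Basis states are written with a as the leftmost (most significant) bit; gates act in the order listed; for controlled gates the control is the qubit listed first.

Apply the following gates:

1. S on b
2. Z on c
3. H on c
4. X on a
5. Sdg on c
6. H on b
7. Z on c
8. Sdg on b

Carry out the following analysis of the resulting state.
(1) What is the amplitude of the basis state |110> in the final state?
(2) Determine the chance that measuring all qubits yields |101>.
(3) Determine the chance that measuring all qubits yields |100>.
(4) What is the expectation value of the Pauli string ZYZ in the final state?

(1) The amplitude on |110> is -I/2.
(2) A full measurement returns |101> with probability 1/4.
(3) A full measurement returns |100> with probability 1/4.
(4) The expectation value of ZYZ is 0.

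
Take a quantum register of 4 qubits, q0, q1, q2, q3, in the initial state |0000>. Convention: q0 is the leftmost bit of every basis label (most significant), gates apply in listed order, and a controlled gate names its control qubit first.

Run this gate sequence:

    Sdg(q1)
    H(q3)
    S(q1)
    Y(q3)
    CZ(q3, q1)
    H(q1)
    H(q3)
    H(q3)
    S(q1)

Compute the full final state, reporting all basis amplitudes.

After the circuit, the state carries amplitude -I/2 on |0000>, I/2 on |0001>, 1/2 on |0100>, -1/2 on |0101>, and 0 on every other basis state.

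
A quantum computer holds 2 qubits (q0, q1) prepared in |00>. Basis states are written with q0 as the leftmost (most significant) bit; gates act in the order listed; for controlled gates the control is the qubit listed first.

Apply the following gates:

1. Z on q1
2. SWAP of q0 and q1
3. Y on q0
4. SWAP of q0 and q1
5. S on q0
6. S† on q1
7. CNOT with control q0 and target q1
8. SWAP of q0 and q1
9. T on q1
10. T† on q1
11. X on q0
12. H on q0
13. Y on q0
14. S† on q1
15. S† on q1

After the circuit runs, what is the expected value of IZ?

The observable IZ averages to 1.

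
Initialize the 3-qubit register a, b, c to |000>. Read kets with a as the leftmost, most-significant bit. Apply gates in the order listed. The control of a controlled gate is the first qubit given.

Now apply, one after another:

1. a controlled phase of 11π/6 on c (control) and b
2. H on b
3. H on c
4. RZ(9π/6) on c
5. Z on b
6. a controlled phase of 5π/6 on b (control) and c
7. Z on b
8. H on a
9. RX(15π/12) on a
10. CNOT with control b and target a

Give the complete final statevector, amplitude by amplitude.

After the circuit, the state carries amplitude sqrt(2)*(sqrt(2 - sqrt(2)) + I*sqrt(sqrt(2) + 2))*exp(I*pi/4)/8 on |000>, -sqrt(2)*sqrt(2 - sqrt(2))*exp(3*I*pi/4)/8 + sqrt(2)*sqrt(sqrt(2) + 2)*exp(I*pi/4)/8 on |001>, sqrt(2)*(sqrt(2 - sqrt(2)) + I*sqrt(sqrt(2) + 2))*exp(I*pi/4)/8 on |010>, sqrt(2)*(-sqrt(sqrt(2) + 2) + I*sqrt(2 - sqrt(2)))*exp(I*pi/12)/8 on |011>, sqrt(2)*(sqrt(2 - sqrt(2)) + I*sqrt(sqrt(2) + 2))*exp(I*pi/4)/8 on |100>, -sqrt(2)*sqrt(2 - sqrt(2))*exp(3*I*pi/4)/8 + sqrt(2)*sqrt(sqrt(2) + 2)*exp(I*pi/4)/8 on |101>, sqrt(2)*(sqrt(2 - sqrt(2)) + I*sqrt(sqrt(2) + 2))*exp(I*pi/4)/8 on |110>, sqrt(2)*(-sqrt(sqrt(2) + 2) + I*sqrt(2 - sqrt(2)))*exp(I*pi/12)/8 on |111>.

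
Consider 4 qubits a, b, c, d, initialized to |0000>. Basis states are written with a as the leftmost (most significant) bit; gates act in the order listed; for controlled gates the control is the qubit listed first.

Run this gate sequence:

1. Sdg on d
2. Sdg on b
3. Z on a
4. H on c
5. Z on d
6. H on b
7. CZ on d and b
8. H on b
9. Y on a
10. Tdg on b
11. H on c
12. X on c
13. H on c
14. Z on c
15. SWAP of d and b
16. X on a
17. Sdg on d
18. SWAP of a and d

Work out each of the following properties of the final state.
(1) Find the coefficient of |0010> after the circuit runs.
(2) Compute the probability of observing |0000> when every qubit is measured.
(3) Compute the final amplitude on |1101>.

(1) |0010> carries amplitude sqrt(2)*I/2 in the final state. Key observation: steps 11-14 multiply out to the identity, so the circuit reduces to the remaining gates.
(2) A full measurement returns |0000> with probability 1/2.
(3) The amplitude on |1101> is 0.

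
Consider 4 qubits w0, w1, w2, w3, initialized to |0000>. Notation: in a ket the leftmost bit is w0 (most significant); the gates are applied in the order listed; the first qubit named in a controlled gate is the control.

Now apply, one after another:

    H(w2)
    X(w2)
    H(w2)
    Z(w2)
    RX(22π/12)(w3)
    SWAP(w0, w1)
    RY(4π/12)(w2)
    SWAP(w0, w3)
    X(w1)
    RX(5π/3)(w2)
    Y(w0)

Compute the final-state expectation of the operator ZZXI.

The expectation value of ZZXI is 3/4. Key observation: steps 1-4 multiply out to the identity, so the circuit reduces to the remaining gates.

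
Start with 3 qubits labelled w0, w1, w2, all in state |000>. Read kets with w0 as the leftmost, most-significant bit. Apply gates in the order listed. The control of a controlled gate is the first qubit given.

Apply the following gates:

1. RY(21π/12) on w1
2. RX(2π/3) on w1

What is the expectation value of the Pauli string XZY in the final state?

The expectation value of XZY is 0.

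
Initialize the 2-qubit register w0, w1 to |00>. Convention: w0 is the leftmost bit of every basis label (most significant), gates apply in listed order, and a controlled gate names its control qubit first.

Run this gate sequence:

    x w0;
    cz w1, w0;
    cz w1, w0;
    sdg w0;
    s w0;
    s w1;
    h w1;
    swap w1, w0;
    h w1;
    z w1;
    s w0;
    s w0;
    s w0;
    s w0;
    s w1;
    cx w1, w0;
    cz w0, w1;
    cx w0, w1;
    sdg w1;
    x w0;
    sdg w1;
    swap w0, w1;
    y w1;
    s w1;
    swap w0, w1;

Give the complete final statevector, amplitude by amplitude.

The final amplitudes are -I/2 on |00>, -1/2 on |01>, I/2 on |10>, 1/2 on |11>.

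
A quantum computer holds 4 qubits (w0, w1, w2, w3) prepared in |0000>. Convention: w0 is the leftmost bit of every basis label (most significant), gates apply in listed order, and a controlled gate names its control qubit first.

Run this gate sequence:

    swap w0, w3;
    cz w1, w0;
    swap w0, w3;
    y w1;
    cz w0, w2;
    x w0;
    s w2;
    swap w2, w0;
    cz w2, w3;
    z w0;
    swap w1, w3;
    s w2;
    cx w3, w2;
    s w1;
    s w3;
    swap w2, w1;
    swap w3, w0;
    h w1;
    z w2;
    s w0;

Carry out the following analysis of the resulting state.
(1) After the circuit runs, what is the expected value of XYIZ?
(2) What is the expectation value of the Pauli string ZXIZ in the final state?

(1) The observable XYIZ averages to 0.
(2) The expectation value of ZXIZ is -1.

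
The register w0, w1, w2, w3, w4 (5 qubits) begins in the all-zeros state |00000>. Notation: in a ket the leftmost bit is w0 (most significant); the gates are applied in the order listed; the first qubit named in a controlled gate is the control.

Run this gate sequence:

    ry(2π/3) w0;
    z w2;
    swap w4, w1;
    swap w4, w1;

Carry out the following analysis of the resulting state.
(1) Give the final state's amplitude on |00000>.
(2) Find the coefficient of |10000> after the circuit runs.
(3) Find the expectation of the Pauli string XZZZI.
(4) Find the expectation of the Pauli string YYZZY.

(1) |00000> carries amplitude 1/2 in the final state. Key observation: the block from step 3 through step 4 cancels to the identity and can be dropped.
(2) The final state's coefficient on |10000> equals sqrt(3)/2.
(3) The observable XZZZI averages to sqrt(3)/2.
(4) In the final state, YYZZY has expectation 0.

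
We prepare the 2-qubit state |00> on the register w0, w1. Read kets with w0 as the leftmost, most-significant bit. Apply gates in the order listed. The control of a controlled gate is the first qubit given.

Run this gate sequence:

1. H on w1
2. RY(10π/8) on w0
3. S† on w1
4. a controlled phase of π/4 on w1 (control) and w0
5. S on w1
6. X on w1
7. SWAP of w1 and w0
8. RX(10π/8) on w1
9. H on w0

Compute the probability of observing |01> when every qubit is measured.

Outcome |01> occurs with probability 3/16 - sqrt(2)/32.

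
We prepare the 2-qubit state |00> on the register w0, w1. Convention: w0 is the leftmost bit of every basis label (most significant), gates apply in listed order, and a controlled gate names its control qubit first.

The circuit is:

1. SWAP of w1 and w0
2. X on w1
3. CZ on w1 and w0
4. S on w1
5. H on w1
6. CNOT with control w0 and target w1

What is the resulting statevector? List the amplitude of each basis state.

The resulting statevector has amplitude sqrt(2)*I/2 on |00>, -sqrt(2)*I/2 on |01>, 0 on |10>, 0 on |11>.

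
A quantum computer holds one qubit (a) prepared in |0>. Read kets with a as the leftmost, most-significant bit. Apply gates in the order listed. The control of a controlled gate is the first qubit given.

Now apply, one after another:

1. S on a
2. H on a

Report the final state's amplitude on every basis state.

The final amplitudes are sqrt(2)/2 on |0>, sqrt(2)/2 on |1>.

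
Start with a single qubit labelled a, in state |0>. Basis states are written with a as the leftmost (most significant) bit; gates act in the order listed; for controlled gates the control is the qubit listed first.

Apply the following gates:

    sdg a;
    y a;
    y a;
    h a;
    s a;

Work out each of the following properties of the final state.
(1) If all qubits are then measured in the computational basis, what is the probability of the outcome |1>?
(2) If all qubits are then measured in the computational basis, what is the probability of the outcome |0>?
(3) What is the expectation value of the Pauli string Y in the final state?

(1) Outcome |1> occurs with probability 1/2.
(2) A full measurement returns |0> with probability 1/2.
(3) The expectation value of Y is 1.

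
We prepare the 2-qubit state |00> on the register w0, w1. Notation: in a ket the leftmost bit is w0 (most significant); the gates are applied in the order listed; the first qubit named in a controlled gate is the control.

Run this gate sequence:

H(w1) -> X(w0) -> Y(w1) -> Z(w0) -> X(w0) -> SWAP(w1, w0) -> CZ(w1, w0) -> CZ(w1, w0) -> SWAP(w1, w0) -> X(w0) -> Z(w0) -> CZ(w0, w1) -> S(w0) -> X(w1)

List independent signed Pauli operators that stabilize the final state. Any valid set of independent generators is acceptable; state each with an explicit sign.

The final state is stabilized by the group generated by +IX, -ZI; other independent generating sets are equally valid.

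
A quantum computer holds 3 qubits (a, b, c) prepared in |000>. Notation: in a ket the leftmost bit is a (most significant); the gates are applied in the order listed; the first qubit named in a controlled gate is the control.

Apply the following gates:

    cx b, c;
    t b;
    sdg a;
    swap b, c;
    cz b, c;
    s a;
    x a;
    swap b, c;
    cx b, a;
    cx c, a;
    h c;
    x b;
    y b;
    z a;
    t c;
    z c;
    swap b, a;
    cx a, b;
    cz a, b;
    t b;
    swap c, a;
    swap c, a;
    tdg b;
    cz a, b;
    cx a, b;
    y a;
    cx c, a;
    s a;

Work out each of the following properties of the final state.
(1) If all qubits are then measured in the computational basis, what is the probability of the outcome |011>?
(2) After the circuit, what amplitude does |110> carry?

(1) The probability of measuring |011> is 1/2. Key observation: gates 18-25 undo each other exactly, leaving only the rest of the circuit to track.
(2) |110> carries amplitude -sqrt(2)*I/2 in the final state.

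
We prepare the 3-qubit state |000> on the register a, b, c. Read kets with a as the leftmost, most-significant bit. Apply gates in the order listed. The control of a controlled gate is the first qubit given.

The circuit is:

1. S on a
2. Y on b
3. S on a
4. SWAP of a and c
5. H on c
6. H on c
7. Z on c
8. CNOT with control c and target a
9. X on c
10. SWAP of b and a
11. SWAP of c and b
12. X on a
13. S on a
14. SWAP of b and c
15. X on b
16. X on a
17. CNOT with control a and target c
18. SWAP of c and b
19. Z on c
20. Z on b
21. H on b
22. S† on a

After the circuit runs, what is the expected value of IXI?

The observable IXI averages to 1.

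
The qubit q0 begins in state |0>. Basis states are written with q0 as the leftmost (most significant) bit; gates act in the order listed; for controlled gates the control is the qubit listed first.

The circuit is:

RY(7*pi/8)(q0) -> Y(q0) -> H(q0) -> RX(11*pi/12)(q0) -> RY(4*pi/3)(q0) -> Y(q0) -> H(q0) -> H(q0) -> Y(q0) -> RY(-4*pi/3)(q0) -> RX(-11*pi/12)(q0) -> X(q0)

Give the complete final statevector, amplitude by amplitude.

After the circuit, the state carries amplitude -I*sin(5*pi/16) on |0>, -I*sin(3*pi/16) on |1>. Key observation: steps 4-11 multiply out to the identity, so the circuit reduces to the remaining gates.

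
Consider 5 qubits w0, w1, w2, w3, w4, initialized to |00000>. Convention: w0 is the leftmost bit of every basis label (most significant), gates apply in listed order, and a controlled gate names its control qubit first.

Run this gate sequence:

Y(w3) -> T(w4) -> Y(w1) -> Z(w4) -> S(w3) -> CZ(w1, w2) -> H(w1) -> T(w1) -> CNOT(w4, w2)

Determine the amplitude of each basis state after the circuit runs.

The resulting statevector has amplitude -sqrt(2)*I/2 on |00010>, sqrt(2)*exp(3*I*pi/4)/2 on |01010>, and 0 on every other basis state.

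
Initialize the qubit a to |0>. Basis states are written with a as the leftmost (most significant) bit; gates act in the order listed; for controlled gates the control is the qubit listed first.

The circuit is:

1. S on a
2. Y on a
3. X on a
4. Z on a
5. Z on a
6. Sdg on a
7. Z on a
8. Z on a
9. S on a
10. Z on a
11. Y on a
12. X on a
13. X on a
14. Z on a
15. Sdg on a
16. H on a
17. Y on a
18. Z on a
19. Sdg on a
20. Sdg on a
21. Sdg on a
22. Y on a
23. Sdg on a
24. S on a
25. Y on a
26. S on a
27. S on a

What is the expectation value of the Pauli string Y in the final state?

The expectation value of Y is 1. Key observation: steps 20-27 multiply out to the identity, so the circuit reduces to the remaining gates.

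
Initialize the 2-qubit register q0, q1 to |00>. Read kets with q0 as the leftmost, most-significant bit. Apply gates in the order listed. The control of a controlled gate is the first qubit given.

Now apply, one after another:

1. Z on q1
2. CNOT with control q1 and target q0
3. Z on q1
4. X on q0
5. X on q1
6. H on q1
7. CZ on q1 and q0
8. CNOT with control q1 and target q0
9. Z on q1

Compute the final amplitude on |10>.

The final state's coefficient on |10> equals sqrt(2)/2.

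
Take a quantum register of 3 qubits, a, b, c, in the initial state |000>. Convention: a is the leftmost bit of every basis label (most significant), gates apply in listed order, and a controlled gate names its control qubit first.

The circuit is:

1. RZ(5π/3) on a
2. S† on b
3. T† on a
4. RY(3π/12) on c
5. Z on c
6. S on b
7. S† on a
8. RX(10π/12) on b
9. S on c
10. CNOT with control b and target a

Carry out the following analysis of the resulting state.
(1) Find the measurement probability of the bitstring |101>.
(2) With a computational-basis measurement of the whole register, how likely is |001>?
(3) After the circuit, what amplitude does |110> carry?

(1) The probability of measuring |101> is 0.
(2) The probability of measuring |001> is -sqrt(3)/8 - sqrt(2)/8 + sqrt(6)/16 + 1/4.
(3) The final state's coefficient on |110> equals sqrt(sqrt(2) + 2)*(sqrt(2) + sqrt(6))*exp(2*I*pi/3)/8.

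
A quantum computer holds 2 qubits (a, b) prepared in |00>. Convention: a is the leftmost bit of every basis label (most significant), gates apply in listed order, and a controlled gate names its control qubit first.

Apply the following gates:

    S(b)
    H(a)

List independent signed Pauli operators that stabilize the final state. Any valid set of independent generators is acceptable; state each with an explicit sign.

The final state is stabilized by the group generated by +XI, +IZ; other independent generating sets are equally valid.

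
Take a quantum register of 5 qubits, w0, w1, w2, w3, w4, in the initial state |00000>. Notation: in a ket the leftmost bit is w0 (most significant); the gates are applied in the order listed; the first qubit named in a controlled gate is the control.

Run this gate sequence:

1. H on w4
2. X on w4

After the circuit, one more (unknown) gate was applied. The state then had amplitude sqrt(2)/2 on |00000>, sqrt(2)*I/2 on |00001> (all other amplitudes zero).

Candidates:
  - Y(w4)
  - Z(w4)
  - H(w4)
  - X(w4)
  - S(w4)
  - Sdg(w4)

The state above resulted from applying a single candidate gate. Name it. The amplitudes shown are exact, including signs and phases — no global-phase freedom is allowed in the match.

It was S(w4) that produced the state shown.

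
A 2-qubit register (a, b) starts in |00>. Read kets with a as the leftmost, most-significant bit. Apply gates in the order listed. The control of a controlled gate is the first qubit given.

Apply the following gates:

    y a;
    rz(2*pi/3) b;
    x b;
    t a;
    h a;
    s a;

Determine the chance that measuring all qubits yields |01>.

Outcome |01> occurs with probability 1/2.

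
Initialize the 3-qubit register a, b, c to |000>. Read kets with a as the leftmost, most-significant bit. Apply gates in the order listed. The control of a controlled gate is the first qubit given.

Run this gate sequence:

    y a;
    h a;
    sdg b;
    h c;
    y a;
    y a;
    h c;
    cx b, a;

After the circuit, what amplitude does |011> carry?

The final state's coefficient on |011> equals 0. Key observation: steps 4-7 multiply out to the identity, so the circuit reduces to the remaining gates.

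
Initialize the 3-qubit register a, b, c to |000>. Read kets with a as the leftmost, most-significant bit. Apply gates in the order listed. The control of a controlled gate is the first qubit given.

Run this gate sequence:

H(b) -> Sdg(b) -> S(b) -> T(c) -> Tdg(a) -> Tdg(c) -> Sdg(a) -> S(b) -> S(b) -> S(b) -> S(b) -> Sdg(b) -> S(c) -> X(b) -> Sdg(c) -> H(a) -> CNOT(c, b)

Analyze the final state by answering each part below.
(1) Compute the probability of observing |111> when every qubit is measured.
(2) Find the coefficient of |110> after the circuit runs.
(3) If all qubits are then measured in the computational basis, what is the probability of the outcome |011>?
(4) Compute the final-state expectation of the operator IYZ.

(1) The probability of measuring |111> is 0. Key observation: the block from step 8 through step 11 cancels to the identity and can be dropped.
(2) |110> carries amplitude 1/2 in the final state.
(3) A full measurement returns |011> with probability 0.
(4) The expectation value of IYZ is 1.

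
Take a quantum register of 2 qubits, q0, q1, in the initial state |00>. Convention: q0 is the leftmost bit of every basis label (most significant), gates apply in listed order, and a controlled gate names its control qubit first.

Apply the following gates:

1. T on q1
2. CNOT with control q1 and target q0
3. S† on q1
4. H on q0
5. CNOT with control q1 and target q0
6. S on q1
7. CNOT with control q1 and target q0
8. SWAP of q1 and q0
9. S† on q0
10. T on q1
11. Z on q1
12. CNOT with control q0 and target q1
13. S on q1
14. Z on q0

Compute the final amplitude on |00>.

The amplitude on |00> is sqrt(2)/2.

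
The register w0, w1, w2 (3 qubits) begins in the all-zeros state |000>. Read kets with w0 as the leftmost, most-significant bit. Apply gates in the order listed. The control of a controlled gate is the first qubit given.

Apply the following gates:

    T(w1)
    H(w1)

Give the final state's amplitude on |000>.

|000> carries amplitude sqrt(2)/2 in the final state.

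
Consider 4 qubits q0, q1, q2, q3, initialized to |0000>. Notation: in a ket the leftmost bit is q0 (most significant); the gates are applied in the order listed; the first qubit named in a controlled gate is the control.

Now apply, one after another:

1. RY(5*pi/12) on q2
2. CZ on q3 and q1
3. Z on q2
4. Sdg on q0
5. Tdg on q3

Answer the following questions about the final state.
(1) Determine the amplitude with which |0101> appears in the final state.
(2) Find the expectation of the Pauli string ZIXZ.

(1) The amplitude on |0101> is 0.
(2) The expectation value of ZIXZ is -sqrt(6)/4 - sqrt(2)/4.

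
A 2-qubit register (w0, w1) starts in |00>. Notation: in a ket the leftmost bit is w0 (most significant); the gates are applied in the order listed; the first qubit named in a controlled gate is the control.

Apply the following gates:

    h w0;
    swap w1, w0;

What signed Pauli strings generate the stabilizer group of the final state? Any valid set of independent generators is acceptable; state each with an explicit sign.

One valid set of independent stabilizer generators is +IX, +ZI (any independent generating set of the same group is equally correct).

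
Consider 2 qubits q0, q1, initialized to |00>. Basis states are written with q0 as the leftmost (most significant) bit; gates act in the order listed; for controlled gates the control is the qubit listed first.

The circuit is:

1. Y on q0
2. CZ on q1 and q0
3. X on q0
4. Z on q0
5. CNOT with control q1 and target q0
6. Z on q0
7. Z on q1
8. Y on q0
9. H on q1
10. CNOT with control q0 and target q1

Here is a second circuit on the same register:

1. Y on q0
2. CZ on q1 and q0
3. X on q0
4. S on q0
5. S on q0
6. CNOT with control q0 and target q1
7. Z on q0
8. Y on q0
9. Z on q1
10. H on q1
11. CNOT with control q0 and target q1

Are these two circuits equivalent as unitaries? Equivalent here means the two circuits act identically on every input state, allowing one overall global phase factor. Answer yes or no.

No — the two circuits implement different unitaries, even allowing a global phase.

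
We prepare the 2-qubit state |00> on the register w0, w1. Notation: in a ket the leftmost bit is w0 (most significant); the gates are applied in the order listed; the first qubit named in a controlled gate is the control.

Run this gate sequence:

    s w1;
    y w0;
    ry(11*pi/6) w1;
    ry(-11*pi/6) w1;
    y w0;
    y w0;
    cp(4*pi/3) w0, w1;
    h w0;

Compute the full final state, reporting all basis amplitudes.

After the circuit, the state carries amplitude sqrt(2)*I/2 on |00>, 0 on |01>, -sqrt(2)*I/2 on |10>, 0 on |11>.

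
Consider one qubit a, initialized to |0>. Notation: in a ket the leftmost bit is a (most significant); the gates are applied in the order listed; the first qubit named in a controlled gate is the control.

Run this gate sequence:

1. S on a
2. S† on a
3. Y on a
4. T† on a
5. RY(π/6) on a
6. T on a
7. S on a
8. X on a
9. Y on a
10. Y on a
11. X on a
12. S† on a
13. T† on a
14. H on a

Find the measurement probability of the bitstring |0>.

A full measurement returns |0> with probability 1/4.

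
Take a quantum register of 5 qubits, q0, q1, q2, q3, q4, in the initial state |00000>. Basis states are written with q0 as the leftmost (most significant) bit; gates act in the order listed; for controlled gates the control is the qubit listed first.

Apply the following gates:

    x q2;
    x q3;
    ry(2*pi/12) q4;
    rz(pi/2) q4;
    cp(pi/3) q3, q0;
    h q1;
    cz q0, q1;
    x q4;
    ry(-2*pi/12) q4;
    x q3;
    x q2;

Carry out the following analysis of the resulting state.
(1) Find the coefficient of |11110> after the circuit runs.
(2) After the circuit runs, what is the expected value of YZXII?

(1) The final state's coefficient on |11110> equals 0.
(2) In the final state, YZXII has expectation 0.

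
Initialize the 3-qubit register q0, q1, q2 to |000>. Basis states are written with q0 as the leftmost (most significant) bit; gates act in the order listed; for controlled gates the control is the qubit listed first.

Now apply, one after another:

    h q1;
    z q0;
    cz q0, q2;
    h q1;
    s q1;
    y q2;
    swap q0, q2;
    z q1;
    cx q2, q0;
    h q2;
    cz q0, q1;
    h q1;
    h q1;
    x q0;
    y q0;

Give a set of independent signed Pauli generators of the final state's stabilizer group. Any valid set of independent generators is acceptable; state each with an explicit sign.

One valid set of independent stabilizer generators is +IIX, -ZII, +IZI (any independent generating set of the same group is equally correct).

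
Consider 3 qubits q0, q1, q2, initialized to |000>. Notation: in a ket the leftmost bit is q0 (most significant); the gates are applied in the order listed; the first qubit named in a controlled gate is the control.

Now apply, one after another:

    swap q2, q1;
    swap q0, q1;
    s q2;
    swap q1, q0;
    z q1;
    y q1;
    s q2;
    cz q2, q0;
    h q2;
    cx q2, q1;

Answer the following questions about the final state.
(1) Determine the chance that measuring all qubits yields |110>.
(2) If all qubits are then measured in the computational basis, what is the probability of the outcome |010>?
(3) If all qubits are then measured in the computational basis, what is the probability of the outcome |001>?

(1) Outcome |110> occurs with probability 0.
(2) The probability of measuring |010> is 1/2.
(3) Outcome |001> occurs with probability 1/2.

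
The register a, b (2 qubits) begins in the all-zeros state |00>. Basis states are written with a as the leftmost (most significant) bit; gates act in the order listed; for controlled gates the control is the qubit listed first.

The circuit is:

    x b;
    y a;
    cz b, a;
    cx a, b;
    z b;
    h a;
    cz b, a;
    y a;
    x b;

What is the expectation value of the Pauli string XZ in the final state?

In the final state, XZ has expectation -1.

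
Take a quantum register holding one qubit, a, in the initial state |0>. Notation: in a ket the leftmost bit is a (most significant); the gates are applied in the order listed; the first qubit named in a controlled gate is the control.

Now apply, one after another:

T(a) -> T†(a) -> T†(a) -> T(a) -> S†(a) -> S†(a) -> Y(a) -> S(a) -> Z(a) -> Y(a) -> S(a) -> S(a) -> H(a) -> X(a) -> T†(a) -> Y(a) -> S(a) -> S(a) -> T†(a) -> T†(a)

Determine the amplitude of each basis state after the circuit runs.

After the circuit, the state carries amplitude sqrt(2)*exp(3*I*pi/4)/2 on |0>, sqrt(2)*I/2 on |1>.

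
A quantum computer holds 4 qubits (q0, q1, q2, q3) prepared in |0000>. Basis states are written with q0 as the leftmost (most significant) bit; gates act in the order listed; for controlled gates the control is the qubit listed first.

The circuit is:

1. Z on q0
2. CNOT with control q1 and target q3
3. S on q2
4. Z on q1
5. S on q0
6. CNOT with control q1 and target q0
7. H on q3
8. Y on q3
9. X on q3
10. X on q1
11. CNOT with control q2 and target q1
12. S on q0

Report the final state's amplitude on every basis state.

The resulting statevector has amplitude sqrt(2)*I/2 on |0100>, -sqrt(2)*I/2 on |0101>, and 0 on every other basis state.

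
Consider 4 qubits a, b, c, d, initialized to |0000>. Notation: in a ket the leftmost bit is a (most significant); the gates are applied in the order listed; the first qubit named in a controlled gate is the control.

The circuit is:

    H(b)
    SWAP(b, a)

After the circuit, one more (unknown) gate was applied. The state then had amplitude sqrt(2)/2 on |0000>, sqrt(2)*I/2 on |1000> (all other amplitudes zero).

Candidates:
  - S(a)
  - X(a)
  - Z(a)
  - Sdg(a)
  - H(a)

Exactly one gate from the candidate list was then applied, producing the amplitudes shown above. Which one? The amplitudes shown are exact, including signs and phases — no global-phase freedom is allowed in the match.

The applied gate was S(a).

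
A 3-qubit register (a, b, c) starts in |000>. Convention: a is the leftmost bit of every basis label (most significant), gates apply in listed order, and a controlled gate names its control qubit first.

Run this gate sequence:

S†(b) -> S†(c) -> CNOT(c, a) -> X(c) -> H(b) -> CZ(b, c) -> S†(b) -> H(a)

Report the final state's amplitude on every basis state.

The final amplitudes are 0 on |000>, 1/2 on |001>, 0 on |010>, I/2 on |011>, 0 on |100>, 1/2 on |101>, 0 on |110>, I/2 on |111>.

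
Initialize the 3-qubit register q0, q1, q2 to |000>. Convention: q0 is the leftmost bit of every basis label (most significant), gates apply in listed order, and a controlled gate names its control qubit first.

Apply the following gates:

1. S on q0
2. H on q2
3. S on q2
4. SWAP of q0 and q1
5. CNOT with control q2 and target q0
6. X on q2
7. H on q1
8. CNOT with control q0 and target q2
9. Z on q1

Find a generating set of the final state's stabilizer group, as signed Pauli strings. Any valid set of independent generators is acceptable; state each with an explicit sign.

The final state is stabilized by the group generated by +YII, -IXI, -IIZ; other independent generating sets are equally valid.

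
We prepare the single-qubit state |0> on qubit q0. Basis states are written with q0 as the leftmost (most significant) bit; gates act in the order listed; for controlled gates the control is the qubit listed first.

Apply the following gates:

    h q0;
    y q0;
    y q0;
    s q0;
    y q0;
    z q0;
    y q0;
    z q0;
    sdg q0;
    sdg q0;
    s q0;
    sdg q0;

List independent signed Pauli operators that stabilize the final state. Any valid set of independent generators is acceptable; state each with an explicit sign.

The final state is stabilized by the group generated by -Y; other independent generating sets are equally valid.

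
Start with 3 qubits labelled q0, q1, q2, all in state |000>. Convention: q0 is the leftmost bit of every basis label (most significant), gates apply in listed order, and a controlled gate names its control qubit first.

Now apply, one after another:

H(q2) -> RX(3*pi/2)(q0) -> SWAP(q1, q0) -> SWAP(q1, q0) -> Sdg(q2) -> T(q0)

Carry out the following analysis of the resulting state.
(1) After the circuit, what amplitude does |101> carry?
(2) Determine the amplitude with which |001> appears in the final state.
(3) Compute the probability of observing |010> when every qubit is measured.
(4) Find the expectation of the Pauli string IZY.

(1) |101> carries amplitude -exp(I*pi/4)/2 in the final state. Key observation: the block from step 3 through step 4 cancels to the identity and can be dropped.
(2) |001> carries amplitude I/2 in the final state.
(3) The probability of measuring |010> is 0.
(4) The observable IZY averages to -1.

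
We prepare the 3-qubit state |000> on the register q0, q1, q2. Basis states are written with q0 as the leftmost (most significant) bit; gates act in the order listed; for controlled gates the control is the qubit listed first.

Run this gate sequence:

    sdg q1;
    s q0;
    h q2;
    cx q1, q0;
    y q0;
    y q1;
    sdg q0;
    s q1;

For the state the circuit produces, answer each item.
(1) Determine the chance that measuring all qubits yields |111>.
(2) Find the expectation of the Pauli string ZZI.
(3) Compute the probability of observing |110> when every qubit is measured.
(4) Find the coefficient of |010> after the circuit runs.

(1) The probability of measuring |111> is 1/2.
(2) The observable ZZI averages to 1.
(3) The probability of measuring |110> is 1/2.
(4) The amplitude on |010> is 0.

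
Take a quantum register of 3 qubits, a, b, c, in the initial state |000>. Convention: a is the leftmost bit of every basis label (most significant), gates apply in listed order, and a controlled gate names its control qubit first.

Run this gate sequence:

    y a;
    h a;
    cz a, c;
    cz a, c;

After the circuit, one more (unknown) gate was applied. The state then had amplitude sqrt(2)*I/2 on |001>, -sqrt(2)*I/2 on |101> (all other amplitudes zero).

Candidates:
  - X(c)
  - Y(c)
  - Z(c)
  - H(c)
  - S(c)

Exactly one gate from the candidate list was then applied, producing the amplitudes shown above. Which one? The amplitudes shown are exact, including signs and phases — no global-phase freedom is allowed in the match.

It was X(c) that produced the state shown. Key observation: gates 3-4 undo each other exactly, leaving only the rest of the circuit to track.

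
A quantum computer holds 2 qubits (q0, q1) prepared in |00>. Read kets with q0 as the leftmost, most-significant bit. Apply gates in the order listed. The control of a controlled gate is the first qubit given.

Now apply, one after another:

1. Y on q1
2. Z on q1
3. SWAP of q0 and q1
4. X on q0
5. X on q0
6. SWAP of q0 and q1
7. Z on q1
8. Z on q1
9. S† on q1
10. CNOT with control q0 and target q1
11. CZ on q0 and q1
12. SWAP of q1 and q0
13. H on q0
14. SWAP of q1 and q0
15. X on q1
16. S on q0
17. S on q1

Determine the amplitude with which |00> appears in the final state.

|00> carries amplitude sqrt(2)/2 in the final state. Key observation: the block from step 2 through step 7 cancels to the identity and can be dropped.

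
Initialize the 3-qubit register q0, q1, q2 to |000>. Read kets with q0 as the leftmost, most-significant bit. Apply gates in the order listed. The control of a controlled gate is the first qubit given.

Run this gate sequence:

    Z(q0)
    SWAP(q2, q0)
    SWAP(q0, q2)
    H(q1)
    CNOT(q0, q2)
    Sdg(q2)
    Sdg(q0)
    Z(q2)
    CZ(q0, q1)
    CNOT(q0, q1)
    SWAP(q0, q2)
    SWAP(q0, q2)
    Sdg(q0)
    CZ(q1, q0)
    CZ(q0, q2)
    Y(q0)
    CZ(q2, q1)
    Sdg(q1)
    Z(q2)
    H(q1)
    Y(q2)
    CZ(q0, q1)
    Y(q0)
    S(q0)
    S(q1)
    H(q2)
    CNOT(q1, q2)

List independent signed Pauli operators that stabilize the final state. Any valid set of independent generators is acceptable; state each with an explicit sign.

One valid set of independent stabilizer generators is -IXI, -IIX, +ZII (any independent generating set of the same group is equally correct).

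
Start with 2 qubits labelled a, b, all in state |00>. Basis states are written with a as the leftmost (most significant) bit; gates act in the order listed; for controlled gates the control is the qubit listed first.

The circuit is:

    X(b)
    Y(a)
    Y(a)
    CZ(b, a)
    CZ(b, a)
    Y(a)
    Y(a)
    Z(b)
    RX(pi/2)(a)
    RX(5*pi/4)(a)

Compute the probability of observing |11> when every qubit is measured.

The probability of measuring |11> is 1/2 - sqrt(2)/4. Key observation: the block from step 2 through step 7 cancels to the identity and can be dropped.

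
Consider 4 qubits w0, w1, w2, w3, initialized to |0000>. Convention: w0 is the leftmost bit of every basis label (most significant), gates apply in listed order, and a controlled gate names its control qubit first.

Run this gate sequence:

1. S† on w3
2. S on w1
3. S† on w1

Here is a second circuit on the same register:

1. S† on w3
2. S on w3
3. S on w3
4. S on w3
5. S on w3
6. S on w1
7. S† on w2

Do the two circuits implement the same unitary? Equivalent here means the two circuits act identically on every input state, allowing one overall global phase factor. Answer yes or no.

No: there is an input state on which the two circuits produce genuinely different outputs (not merely differing by a phase).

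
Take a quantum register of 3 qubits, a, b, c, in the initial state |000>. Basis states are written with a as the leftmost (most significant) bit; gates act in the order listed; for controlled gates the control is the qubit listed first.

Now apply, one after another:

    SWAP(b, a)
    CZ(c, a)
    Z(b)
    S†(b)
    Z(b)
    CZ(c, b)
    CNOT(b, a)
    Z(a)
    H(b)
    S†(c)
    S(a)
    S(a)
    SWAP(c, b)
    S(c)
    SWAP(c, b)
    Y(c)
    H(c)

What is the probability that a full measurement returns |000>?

The probability of measuring |000> is 1/4.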